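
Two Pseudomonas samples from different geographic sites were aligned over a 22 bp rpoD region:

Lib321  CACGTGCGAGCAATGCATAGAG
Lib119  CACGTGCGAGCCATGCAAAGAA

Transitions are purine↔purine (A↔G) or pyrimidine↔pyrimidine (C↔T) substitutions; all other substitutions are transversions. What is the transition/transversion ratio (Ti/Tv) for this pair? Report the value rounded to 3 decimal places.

0.500

Mismatches occur at site 12 (A→C, transversion), site 18 (T→A, transversion), site 22 (G→A, transition).
Of the 3 differences, 1 transition and 2 transversions, so Ti/Tv = 1/2 = 0.500.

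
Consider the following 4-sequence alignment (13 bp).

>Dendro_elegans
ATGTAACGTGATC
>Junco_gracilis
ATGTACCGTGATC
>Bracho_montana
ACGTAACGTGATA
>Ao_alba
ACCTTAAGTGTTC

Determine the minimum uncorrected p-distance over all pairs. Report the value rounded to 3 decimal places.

Pairwise Hamming distances:
  Dendro_elegans vs Junco_gracilis: 1
  Dendro_elegans vs Bracho_montana: 2
  Dendro_elegans vs Ao_alba: 5
  Junco_gracilis vs Bracho_montana: 3
  Junco_gracilis vs Ao_alba: 6
  Bracho_montana vs Ao_alba: 5
The smallest is 1 mismatch, between Dendro_elegans and Junco_gracilis; p = 1/13 = 0.077.

0.077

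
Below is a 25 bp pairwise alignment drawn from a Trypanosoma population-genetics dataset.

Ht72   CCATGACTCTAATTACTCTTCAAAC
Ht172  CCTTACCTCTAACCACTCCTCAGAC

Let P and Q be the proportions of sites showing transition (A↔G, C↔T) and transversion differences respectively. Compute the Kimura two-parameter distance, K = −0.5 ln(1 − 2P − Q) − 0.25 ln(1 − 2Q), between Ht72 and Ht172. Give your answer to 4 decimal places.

0.3706

Differing sites — 3:A/T (Tv); 5:G/A (Ti); 6:A/C (Tv); 13:T/C (Ti); 14:T/C (Ti); 19:T/C (Ti); 23:A/G (Ti).
Of the 7 differences, 5 transitions and 2 transversions over 25 sites: P = 5/25 = 0.200000, Q = 2/25 = 0.080000.
d = −0.5·ln(0.520000) − 0.25·ln(0.840000) = −0.5·(-0.653926) − 0.25·(-0.174353) = 0.3706.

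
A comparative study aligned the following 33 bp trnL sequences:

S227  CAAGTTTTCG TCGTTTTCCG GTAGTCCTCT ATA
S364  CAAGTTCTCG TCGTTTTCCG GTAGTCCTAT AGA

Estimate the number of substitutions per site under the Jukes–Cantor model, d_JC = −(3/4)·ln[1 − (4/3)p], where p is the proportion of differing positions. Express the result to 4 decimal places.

The sequences differ at positions 7 (T/C), 29 (C/A), 32 (T/G).
p = 3/33 = 0.090909.
d = −0.75 · ln(1 − (4/3)·0.090909) = −0.75 · ln(0.878788) = −0.75 · (-0.129212) = 0.0969.

0.0969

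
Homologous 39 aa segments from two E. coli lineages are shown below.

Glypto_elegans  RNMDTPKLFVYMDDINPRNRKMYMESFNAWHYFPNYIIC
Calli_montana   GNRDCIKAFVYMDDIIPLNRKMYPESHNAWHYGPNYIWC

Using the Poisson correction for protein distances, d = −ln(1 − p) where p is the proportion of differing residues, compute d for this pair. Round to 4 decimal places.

0.3314

Mismatches occur at site 1 (R↔G), site 3 (M↔R), site 5 (T↔C), site 6 (P↔I), site 8 (L↔A), site 16 (N↔I), site 18 (R↔L), site 24 (M↔P), site 27 (F↔H), site 33 (F↔G), site 38 (I↔W).
p = 11/39 = 0.282051.
d = −ln(1 − 0.282051) = −ln(0.717949) = 0.3314.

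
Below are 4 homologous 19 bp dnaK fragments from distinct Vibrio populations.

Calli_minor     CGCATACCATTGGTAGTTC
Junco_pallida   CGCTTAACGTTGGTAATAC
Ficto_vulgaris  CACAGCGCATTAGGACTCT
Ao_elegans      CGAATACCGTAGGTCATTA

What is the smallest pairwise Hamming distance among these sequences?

5

Pairwise Hamming distances:
  Calli_minor vs Junco_pallida: 5
  Calli_minor vs Ficto_vulgaris: 9
  Calli_minor vs Ao_elegans: 6
  Junco_pallida vs Ficto_vulgaris: 11
  Junco_pallida vs Ao_elegans: 7
  Ficto_vulgaris vs Ao_elegans: 13
The smallest is 5, between Calli_minor and Junco_pallida.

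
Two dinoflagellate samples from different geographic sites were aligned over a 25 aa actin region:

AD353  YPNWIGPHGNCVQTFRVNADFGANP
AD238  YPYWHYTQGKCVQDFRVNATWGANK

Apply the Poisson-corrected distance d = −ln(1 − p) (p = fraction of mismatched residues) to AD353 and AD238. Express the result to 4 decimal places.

Mismatches occur at site 3 (N→Y), site 5 (I→H), site 6 (G→Y), site 7 (P→T), site 8 (H→Q), site 10 (N→K), site 14 (T→D), site 20 (D→T), site 21 (F→W), site 25 (P→K).
p = 10/25 = 0.400000.
d = −ln(1 − 0.400000) = −ln(0.600000) = 0.5108.

0.5108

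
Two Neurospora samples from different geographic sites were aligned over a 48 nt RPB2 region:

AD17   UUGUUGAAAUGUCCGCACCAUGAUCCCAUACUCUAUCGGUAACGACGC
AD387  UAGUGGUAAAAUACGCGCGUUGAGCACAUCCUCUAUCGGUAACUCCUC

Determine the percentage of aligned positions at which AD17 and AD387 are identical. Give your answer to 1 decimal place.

68.8%

Mismatches occur at site 2 (U→A), site 5 (U→G), site 7 (A→U), site 10 (U→A), site 11 (G→A), site 13 (C→A), site 17 (A→G), site 19 (C→G), site 20 (A→U), site 24 (U→G), site 26 (C→A), site 30 (A→C), site 44 (G→U), site 45 (A→C), site 47 (G→U).
33 of the 48 sites match, so the percent identity is 33/48 × 100 = 68.8%.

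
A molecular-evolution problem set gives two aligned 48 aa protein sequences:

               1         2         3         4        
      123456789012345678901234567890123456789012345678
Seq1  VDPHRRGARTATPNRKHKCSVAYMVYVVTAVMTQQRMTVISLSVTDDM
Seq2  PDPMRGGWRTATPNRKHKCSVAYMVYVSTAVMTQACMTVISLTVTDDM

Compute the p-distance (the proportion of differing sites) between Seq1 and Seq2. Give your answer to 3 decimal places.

Mismatches occur at site 1 (V/P), site 4 (H/M), site 6 (R/G), site 8 (A/W), site 28 (V/S), site 35 (Q/A), site 36 (R/C), site 43 (S/T).
There are 8 differences over 48 sites, so p = 8/48 = 0.167.

0.167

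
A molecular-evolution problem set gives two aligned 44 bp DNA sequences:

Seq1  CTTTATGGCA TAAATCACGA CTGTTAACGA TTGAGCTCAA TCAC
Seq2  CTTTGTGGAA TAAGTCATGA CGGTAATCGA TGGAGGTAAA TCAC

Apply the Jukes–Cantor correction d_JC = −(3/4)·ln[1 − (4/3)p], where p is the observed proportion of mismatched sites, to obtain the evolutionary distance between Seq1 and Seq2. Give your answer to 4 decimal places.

Mismatches occur at site 5 (A/G), site 9 (C/A), site 14 (A/G), site 18 (C/T), site 22 (T/G), site 25 (T/A), site 27 (A/T), site 32 (T/G), site 36 (C/G), site 38 (C/A).
p = 10/44 = 0.227273.
d = −0.75 · ln(1 − (4/3)·0.227273) = −0.75 · ln(0.696969) = −0.75 · (-0.361014) = 0.2708.

0.2708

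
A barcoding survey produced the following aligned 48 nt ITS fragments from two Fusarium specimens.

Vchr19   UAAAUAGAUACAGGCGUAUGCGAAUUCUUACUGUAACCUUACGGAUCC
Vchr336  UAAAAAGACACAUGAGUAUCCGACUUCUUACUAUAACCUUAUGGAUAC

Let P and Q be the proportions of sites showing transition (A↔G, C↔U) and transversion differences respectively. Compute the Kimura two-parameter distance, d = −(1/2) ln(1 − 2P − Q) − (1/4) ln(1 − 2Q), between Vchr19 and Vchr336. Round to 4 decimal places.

0.2158

Differing sites — 5:U/A (Tv); 9:U/C (Ti); 13:G/U (Tv); 15:C/A (Tv); 20:G/C (Tv); 24:A/C (Tv); 33:G/A (Ti); 42:C/U (Ti); 47:C/A (Tv).
Of the 9 differences, 3 transitions and 6 transversions over 48 sites: P = 3/48 = 0.062500, Q = 6/48 = 0.125000.
d = −0.5·ln(0.750000) − 0.25·ln(0.750000) = −0.5·(-0.287682) − 0.25·(-0.287682) = 0.2158.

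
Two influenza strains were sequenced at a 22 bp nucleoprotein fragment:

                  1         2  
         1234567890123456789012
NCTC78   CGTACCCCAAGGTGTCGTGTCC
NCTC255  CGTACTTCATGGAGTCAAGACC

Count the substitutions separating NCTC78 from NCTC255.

Differing sites — 6:C/T; 7:C/T; 10:A/T; 13:T/A; 17:G/A; 18:T/A; 20:T/A.
That gives 7 mismatches out of 22 aligned sites, so the Hamming distance is 7.

7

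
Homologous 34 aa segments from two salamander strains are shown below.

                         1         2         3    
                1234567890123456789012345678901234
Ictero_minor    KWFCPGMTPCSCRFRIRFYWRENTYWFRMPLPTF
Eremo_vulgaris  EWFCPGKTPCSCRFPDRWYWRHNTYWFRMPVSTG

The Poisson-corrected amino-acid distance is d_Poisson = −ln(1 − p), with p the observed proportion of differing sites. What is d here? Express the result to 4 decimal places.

Mismatches occur at site 1 (K/E), site 7 (M/K), site 15 (R/P), site 16 (I/D), site 18 (F/W), site 22 (E/H), site 31 (L/V), site 32 (P/S), site 34 (F/G).
p = 9/34 = 0.264706.
d = −ln(1 − 0.264706) = −ln(0.735294) = 0.3075.

0.3075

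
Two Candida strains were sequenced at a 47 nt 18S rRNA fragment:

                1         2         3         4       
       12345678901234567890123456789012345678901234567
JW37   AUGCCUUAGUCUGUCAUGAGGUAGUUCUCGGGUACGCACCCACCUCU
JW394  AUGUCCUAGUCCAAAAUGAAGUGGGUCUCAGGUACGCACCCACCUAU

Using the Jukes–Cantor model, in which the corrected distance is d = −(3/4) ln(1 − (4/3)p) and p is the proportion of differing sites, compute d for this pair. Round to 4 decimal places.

Mismatches occur at site 4 (C→U), site 6 (U→C), site 12 (U→C), site 13 (G→A), site 14 (U→A), site 15 (C→A), site 20 (G→A), site 23 (A→G), site 25 (U→G), site 30 (G→A), site 46 (C→A).
p = 11/47 = 0.234043.
d = −0.75 · ln(1 − (4/3)·0.234043) = −0.75 · ln(0.687943) = −0.75 · (-0.374049) = 0.2805.

0.2805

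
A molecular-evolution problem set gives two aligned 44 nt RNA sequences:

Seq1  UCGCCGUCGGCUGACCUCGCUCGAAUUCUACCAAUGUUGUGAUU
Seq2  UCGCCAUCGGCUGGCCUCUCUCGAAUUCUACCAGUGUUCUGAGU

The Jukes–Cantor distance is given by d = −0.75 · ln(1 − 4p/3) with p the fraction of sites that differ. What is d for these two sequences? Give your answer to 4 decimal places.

0.1505

Differing sites — 6:G/A; 14:A/G; 19:G/U; 34:A/G; 39:G/C; 43:U/G.
p = 6/44 = 0.136364.
d = −0.75 · ln(1 − (4/3)·0.136364) = −0.75 · ln(0.818181) = −0.75 · (-0.200672) = 0.1505.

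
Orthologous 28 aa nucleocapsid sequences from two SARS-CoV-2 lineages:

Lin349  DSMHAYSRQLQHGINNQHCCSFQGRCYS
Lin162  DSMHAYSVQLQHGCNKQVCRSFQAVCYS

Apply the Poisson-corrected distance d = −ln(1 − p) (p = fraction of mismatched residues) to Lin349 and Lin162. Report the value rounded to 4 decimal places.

0.2877

Mismatches occur at site 8 (R/V), site 14 (I/C), site 16 (N/K), site 18 (H/V), site 20 (C/R), site 24 (G/A), site 25 (R/V).
p = 7/28 = 0.250000.
d = −ln(1 − 0.250000) = −ln(0.750000) = 0.2877.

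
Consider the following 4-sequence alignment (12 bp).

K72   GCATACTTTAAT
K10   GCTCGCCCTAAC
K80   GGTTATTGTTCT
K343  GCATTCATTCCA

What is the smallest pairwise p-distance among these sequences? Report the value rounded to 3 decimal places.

Pairwise Hamming distances:
  K72 vs K10: 6
  K72 vs K80: 6
  K72 vs K343: 5
  K10 vs K80: 9
  K10 vs K343: 8
  K80 vs K343: 8
The smallest is 5 mismatches, between K72 and K343; p = 5/12 = 0.417.

0.417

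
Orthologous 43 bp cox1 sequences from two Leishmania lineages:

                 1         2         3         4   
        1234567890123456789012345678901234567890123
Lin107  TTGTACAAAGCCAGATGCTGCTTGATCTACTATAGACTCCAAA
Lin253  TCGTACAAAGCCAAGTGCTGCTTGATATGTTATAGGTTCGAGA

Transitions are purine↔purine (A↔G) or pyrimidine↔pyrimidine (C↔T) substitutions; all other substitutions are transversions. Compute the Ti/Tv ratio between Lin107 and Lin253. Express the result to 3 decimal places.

4.000

Mismatches occur at site 2 (T→C, transition), site 14 (G→A, transition), site 15 (A→G, transition), site 27 (C→A, transversion), site 29 (A→G, transition), site 30 (C→T, transition), site 36 (A→G, transition), site 37 (C→T, transition), site 40 (C→G, transversion), site 42 (A→G, transition).
Of the 10 differences, 8 transitions and 2 transversions, so Ti/Tv = 8/2 = 4.000.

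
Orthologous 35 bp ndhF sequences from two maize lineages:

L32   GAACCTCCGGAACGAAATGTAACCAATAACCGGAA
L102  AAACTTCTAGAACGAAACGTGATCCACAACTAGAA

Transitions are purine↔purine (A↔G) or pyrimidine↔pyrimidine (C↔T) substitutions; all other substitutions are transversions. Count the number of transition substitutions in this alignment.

10

Mismatches occur at site 1 (G/A, transition), site 5 (C/T, transition), site 8 (C/T, transition), site 9 (G/A, transition), site 18 (T/C, transition), site 21 (A/G, transition), site 23 (C/T, transition), site 25 (A/C, transversion), site 27 (T/C, transition), site 31 (C/T, transition), site 32 (G/A, transition).
Of the 11 differences, 10 transitions and 1 transversion, so the answer is 10.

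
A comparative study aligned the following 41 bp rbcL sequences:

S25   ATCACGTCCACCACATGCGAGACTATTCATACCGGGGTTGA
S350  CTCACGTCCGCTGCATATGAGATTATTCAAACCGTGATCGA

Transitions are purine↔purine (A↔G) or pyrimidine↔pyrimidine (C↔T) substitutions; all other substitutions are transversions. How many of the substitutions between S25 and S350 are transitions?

8

The sequences differ at positions 1 (A/C, transversion), 10 (A/G, transition), 12 (C/T, transition), 13 (A/G, transition), 17 (G/A, transition), 18 (C/T, transition), 23 (C/T, transition), 30 (T/A, transversion), 35 (G/T, transversion), 37 (G/A, transition), 39 (T/C, transition).
Of the 11 differences, 8 transitions and 3 transversions, so the answer is 8.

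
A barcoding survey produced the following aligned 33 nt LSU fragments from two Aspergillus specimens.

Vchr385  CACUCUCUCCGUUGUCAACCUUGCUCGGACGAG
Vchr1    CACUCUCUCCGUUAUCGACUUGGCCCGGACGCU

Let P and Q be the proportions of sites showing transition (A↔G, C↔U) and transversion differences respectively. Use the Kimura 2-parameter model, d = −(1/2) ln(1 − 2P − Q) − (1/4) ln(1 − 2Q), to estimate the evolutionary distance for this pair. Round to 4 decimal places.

0.2529

Differing sites — 14:G/A (Ti); 17:A/G (Ti); 20:C/U (Ti); 22:U/G (Tv); 25:U/C (Ti); 32:A/C (Tv); 33:G/U (Tv).
Of the 7 differences, 4 transitions and 3 transversions over 33 sites: P = 4/33 = 0.121212, Q = 3/33 = 0.090909.
d = −0.5·ln(0.666667) − 0.25·ln(0.818182) = −0.5·(-0.405465) − 0.25·(-0.200670) = 0.2529.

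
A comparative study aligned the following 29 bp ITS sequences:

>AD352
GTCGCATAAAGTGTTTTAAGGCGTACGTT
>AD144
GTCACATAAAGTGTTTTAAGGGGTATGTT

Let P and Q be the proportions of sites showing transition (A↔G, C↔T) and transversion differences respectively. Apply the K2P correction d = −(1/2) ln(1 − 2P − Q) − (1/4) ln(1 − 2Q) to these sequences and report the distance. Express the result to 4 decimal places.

0.1125

The sequences differ at positions 4 (G/A, transition), 22 (C/G, transversion), 26 (C/T, transition).
Of the 3 differences, 2 transitions and 1 transversion over 29 sites: P = 2/29 = 0.068966, Q = 1/29 = 0.034483.
d = −0.5·ln(0.827585) − 0.25·ln(0.931034) = −0.5·(-0.189243) − 0.25·(-0.071459) = 0.1125.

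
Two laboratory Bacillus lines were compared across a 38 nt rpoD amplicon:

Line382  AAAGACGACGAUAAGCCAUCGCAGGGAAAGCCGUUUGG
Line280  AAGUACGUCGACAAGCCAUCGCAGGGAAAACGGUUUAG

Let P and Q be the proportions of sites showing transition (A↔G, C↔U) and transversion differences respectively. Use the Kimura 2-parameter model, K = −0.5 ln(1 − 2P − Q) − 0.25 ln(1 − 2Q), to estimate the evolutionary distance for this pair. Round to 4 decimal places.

0.2138

Differing sites — 3:A/G (Ti); 4:G/U (Tv); 8:A/U (Tv); 12:U/C (Ti); 30:G/A (Ti); 32:C/G (Tv); 37:G/A (Ti).
Of the 7 differences, 4 transitions and 3 transversions over 38 sites: P = 4/38 = 0.105263, Q = 3/38 = 0.078947.
d = −0.5·ln(0.710527) − 0.25·ln(0.842106) = −0.5·(-0.341748) − 0.25·(-0.171849) = 0.2138.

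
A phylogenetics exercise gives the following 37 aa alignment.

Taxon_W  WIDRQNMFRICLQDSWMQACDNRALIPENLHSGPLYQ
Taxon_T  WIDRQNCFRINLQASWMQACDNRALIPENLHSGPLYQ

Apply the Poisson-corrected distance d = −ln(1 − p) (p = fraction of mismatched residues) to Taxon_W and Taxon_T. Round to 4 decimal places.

0.0846

The sequences differ at positions 7 (M/C), 11 (C/N), 14 (D/A).
p = 3/37 = 0.081081.
d = −ln(1 − 0.081081) = −ln(0.918919) = 0.0846.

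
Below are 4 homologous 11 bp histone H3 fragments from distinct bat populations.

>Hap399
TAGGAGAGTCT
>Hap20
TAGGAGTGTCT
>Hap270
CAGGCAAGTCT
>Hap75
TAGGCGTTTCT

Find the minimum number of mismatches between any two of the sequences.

1

Pairwise Hamming distances:
  Hap399 vs Hap20: 1
  Hap399 vs Hap270: 3
  Hap399 vs Hap75: 3
  Hap20 vs Hap270: 4
  Hap20 vs Hap75: 2
  Hap270 vs Hap75: 4
The smallest is 1, between Hap399 and Hap20.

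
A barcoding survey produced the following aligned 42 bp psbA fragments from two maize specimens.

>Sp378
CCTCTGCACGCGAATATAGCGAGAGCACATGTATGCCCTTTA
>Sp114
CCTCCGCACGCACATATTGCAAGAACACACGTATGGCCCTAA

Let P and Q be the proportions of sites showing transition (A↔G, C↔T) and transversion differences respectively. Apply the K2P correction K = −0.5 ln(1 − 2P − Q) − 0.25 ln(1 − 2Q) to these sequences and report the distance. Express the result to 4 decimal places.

0.2926

The sequences differ at positions 5 (T/C, transition), 12 (G/A, transition), 13 (A/C, transversion), 18 (A/T, transversion), 21 (G/A, transition), 25 (G/A, transition), 30 (T/C, transition), 36 (C/G, transversion), 39 (T/C, transition), 41 (T/A, transversion).
Of the 10 differences, 6 transitions and 4 transversions over 42 sites: P = 6/42 = 0.142857, Q = 4/42 = 0.095238.
d = −0.5·ln(0.619048) − 0.25·ln(0.809524) = −0.5·(-0.479572) − 0.25·(-0.211309) = 0.2926.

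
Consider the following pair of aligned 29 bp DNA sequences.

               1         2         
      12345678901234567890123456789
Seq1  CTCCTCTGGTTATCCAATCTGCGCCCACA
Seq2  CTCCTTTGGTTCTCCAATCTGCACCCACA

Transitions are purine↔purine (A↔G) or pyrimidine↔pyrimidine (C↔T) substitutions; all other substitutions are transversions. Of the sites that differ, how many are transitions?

2

Differing sites — 6:C/T (Ti); 12:A/C (Tv); 23:G/A (Ti).
Of the 3 differences, 2 transitions and 1 transversion, so the answer is 2.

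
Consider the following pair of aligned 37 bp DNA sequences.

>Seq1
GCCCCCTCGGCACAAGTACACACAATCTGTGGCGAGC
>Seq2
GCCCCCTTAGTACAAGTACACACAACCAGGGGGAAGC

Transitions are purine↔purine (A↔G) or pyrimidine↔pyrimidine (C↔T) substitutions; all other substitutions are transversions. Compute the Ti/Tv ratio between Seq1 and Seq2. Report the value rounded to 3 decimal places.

The sequences differ at positions 8 (C/T, transition), 9 (G/A, transition), 11 (C/T, transition), 26 (T/C, transition), 28 (T/A, transversion), 30 (T/G, transversion), 33 (C/G, transversion), 34 (G/A, transition).
Of the 8 differences, 5 transitions and 3 transversions, so Ti/Tv = 5/3 = 1.667.

1.667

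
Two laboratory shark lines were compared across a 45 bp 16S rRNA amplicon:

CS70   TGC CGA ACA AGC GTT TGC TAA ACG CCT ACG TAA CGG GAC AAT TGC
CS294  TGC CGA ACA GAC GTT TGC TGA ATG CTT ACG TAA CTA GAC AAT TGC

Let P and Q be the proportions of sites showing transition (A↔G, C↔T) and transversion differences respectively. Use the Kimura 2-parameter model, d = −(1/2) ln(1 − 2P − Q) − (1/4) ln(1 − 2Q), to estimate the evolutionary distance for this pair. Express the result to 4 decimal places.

The sequences differ at positions 10 (A/G, transition), 11 (G/A, transition), 20 (A/G, transition), 23 (C/T, transition), 26 (C/T, transition), 35 (G/T, transversion), 36 (G/A, transition).
Of the 7 differences, 6 transitions and 1 transversion over 45 sites: P = 6/45 = 0.133333, Q = 1/45 = 0.022222.
d = −0.5·ln(0.711112) − 0.25·ln(0.955556) = −0.5·(-0.340925) − 0.25·(-0.045462) = 0.1818.

0.1818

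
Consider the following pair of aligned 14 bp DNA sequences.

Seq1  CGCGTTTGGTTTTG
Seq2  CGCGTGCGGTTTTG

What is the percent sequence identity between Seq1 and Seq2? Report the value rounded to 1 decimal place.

85.7%

Mismatches occur at site 6 (T↔G), site 7 (T↔C).
12 of the 14 sites match, so the percent identity is 12/14 × 100 = 85.7%.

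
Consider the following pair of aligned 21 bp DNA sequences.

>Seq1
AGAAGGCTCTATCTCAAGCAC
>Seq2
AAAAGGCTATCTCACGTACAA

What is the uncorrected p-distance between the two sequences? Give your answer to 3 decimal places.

Mismatches occur at site 2 (G↔A), site 9 (C↔A), site 11 (A↔C), site 14 (T↔A), site 16 (A↔G), site 17 (A↔T), site 18 (G↔A), site 21 (C↔A).
There are 8 differences over 21 sites, so p = 8/21 = 0.381.

0.381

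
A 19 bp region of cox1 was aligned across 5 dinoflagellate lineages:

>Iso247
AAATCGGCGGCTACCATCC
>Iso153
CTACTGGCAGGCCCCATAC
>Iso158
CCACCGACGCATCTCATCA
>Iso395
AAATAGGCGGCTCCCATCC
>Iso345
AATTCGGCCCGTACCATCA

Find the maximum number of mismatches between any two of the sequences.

Pairwise Hamming distances:
  Iso247 vs Iso153: 9
  Iso247 vs Iso158: 9
  Iso247 vs Iso395: 2
  Iso247 vs Iso345: 5
  Iso153 vs Iso158: 10
  Iso153 vs Iso395: 8
  Iso153 vs Iso345: 11
  Iso158 vs Iso395: 9
  Iso158 vs Iso345: 9
  Iso395 vs Iso345: 7
The largest is 11, between Iso153 and Iso345.

11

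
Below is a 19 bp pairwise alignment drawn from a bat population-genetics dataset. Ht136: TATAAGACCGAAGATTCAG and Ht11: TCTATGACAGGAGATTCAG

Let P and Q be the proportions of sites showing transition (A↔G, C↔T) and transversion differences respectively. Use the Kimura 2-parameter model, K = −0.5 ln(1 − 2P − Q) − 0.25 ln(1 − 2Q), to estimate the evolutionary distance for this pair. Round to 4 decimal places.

Mismatches occur at site 2 (A→C, transversion), site 5 (A→T, transversion), site 9 (C→A, transversion), site 11 (A→G, transition).
Of the 4 differences, 1 transition and 3 transversions over 19 sites: P = 1/19 = 0.052632, Q = 3/19 = 0.157895.
d = −0.5·ln(0.736841) − 0.25·ln(0.684210) = −0.5·(-0.305383) − 0.25·(-0.379490) = 0.2476.

0.2476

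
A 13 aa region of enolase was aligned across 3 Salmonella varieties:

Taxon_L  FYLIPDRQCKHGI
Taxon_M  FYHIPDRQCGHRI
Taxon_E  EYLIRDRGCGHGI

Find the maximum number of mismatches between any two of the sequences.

5

Pairwise Hamming distances:
  Taxon_L vs Taxon_M: 3
  Taxon_L vs Taxon_E: 4
  Taxon_M vs Taxon_E: 5
The largest is 5, between Taxon_M and Taxon_E.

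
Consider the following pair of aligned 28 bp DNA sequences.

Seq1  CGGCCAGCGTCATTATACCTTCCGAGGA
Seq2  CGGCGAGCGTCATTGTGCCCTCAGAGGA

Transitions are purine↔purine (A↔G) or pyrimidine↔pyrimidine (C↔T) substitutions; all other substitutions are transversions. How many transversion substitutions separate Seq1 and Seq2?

Differing sites — 5:C/G (Tv); 15:A/G (Ti); 17:A/G (Ti); 20:T/C (Ti); 23:C/A (Tv).
Of the 5 differences, 3 transitions and 2 transversions, so the answer is 2.

2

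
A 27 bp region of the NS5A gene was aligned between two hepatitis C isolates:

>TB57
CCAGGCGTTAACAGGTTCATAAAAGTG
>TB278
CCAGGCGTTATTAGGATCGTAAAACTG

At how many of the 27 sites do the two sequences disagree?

Mismatches occur at site 11 (A↔T), site 12 (C↔T), site 16 (T↔A), site 19 (A↔G), site 25 (G↔C).
That gives 5 mismatches out of 27 aligned sites, so the Hamming distance is 5.

5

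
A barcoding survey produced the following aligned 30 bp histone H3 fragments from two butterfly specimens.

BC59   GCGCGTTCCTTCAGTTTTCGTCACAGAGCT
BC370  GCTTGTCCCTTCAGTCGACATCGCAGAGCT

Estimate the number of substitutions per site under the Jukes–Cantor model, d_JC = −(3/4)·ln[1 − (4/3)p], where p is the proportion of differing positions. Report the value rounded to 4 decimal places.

Differing sites — 3:G/T; 4:C/T; 7:T/C; 16:T/C; 17:T/G; 18:T/A; 20:G/A; 23:A/G.
p = 8/30 = 0.266667.
d = −0.75 · ln(1 − (4/3)·0.266667) = −0.75 · ln(0.644444) = −0.75 · (-0.439367) = 0.3295.

0.3295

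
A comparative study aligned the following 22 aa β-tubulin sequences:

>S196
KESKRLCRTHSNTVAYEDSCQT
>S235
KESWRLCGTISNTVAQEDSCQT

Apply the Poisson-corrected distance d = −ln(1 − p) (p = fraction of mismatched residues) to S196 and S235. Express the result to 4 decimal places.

0.2007

Differing sites — 4:K/W; 8:R/G; 10:H/I; 16:Y/Q.
p = 4/22 = 0.181818.
d = −ln(1 − 0.181818) = −ln(0.818182) = 0.2007.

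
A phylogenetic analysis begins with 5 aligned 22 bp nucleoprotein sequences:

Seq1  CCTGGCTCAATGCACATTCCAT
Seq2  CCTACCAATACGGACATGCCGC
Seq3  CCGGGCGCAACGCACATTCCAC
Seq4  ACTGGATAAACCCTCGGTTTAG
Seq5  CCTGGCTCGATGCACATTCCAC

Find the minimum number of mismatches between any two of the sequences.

2

Pairwise Hamming distances:
  Seq1 vs Seq2: 10
  Seq1 vs Seq3: 4
  Seq1 vs Seq4: 11
  Seq1 vs Seq5: 2
  Seq2 vs Seq3: 9
  Seq2 vs Seq4: 16
  Seq2 vs Seq5: 9
  Seq3 vs Seq4: 12
  Seq3 vs Seq5: 4
  Seq4 vs Seq5: 12
The smallest is 2, between Seq1 and Seq5.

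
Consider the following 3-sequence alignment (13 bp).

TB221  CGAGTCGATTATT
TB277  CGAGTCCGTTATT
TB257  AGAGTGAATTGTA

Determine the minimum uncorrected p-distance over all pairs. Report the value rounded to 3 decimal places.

0.154

Pairwise Hamming distances:
  TB221 vs TB277: 2
  TB221 vs TB257: 5
  TB277 vs TB257: 6
The smallest is 2 mismatches, between TB221 and TB277; p = 2/13 = 0.154.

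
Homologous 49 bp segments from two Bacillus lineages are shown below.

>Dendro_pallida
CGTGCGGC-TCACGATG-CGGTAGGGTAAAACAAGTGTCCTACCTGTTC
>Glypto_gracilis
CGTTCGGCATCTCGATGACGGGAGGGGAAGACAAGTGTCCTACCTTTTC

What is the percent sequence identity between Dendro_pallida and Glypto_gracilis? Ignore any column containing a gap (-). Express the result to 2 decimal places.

Excluding the 2 gap columns leaves 47 comparable sites.
Differing sites — 4:G/T; 12:A/T; 22:T/G; 27:T/G; 30:A/G; 46:G/T.
41 of the 47 comparable sites match, so the percent identity is 41/47 × 100 = 87.23%.

87.23%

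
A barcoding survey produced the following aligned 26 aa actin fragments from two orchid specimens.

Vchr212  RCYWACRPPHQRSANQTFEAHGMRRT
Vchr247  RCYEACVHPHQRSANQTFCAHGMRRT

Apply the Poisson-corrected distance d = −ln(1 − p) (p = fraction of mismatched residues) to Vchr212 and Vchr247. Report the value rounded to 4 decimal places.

0.1671

The sequences differ at positions 4 (W/E), 7 (R/V), 8 (P/H), 19 (E/C).
p = 4/26 = 0.153846.
d = −ln(1 − 0.153846) = −ln(0.846154) = 0.1671.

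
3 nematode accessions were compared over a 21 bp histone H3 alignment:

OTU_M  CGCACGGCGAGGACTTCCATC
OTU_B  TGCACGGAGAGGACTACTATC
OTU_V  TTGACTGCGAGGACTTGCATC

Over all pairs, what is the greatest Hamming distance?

Pairwise Hamming distances:
  OTU_M vs OTU_B: 4
  OTU_M vs OTU_V: 5
  OTU_B vs OTU_V: 7
The largest is 7, between OTU_B and OTU_V.

7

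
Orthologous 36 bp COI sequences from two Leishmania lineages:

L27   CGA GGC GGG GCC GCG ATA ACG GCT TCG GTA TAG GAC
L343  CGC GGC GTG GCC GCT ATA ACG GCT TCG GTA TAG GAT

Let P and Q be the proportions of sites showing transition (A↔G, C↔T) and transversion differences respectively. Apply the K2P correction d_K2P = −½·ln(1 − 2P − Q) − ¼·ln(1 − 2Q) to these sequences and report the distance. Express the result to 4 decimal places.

Differing sites — 3:A/C (Tv); 8:G/T (Tv); 15:G/T (Tv); 36:C/T (Ti).
Of the 4 differences, 1 transition and 3 transversions over 36 sites: P = 1/36 = 0.027778, Q = 3/36 = 0.083333.
d = −0.5·ln(0.861111) − 0.25·ln(0.833334) = −0.5·(-0.149532) − 0.25·(-0.182321) = 0.1203.

0.1203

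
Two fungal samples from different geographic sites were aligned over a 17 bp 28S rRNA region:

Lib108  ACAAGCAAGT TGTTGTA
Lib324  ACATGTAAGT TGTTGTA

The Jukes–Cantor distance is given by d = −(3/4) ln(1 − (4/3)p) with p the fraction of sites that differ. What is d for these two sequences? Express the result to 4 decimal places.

0.1280

The sequences differ at positions 4 (A/T), 6 (C/T).
p = 2/17 = 0.117647.
d = −0.75 · ln(1 − (4/3)·0.117647) = −0.75 · ln(0.843137) = −0.75 · (-0.170626) = 0.1280.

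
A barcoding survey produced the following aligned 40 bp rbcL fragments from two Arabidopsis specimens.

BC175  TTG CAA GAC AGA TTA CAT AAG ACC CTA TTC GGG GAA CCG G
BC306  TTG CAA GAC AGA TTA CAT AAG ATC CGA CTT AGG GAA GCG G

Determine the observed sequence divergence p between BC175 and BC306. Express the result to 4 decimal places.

0.1500

The sequences differ at positions 23 (C/T), 26 (T/G), 28 (T/C), 30 (C/T), 31 (G/A), 37 (C/G).
There are 6 differences over 40 sites, so p = 6/40 = 0.1500.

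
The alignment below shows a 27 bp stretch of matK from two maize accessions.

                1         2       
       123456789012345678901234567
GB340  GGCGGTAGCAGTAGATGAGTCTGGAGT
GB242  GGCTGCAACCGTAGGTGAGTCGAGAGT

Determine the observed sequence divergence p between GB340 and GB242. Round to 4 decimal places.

Mismatches occur at site 4 (G/T), site 6 (T/C), site 8 (G/A), site 10 (A/C), site 15 (A/G), site 22 (T/G), site 23 (G/A).
There are 7 differences over 27 sites, so p = 7/27 = 0.2593.

0.2593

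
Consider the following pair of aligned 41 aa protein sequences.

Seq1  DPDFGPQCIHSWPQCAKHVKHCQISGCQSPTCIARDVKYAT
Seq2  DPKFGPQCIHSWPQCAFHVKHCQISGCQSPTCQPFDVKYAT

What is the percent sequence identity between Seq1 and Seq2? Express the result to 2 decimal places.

Mismatches occur at site 3 (D/K), site 17 (K/F), site 33 (I/Q), site 34 (A/P), site 35 (R/F).
36 of the 41 sites match, so the percent identity is 36/41 × 100 = 87.80%.

87.80%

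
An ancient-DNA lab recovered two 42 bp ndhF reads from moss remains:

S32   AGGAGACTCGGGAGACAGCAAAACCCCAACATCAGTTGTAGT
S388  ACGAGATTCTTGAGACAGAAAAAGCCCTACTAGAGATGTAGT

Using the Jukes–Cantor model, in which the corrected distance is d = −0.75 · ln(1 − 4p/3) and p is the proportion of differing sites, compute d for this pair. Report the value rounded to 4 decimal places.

Mismatches occur at site 2 (G→C), site 7 (C→T), site 10 (G→T), site 11 (G→T), site 19 (C→A), site 24 (C→G), site 28 (A→T), site 31 (A→T), site 32 (T→A), site 33 (C→G), site 36 (T→A).
p = 11/42 = 0.261905.
d = −0.75 · ln(1 − (4/3)·0.261905) = −0.75 · ln(0.650793) = −0.75 · (-0.429564) = 0.3222.

0.3222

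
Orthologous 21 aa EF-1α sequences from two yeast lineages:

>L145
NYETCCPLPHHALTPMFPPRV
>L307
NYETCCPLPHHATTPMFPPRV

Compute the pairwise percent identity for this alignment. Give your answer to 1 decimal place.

95.2%

The sequences differ at position 13 (L/T).
20 of the 21 sites match, so the percent identity is 20/21 × 100 = 95.2%.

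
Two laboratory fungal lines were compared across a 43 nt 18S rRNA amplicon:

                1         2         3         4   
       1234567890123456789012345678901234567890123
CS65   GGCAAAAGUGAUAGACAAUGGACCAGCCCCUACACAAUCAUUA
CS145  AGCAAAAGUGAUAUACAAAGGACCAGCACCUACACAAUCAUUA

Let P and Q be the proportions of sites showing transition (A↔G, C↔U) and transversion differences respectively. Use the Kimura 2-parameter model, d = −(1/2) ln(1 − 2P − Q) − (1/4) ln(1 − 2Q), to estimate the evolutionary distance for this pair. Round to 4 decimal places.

The sequences differ at positions 1 (G/A, transition), 14 (G/U, transversion), 19 (U/A, transversion), 28 (C/A, transversion).
Of the 4 differences, 1 transition and 3 transversions over 43 sites: P = 1/43 = 0.023256, Q = 3/43 = 0.069767.
d = −0.5·ln(0.883721) − 0.25·ln(0.860466) = −0.5·(-0.123614) − 0.25·(-0.150281) = 0.0994.

0.0994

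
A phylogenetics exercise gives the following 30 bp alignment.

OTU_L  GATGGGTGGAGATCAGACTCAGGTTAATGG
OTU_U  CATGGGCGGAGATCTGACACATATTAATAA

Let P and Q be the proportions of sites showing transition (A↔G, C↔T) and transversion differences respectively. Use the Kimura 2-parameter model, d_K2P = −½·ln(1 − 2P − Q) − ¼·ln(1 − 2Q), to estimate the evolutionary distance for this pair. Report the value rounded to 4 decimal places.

Differing sites — 1:G/C (Tv); 7:T/C (Ti); 15:A/T (Tv); 19:T/A (Tv); 22:G/T (Tv); 23:G/A (Ti); 29:G/A (Ti); 30:G/A (Ti).
Of the 8 differences, 4 transitions and 4 transversions over 30 sites: P = 4/30 = 0.133333, Q = 4/30 = 0.133333.
d = −0.5·ln(0.600001) − 0.25·ln(0.733334) = −0.5·(-0.510824) − 0.25·(-0.310154) = 0.3330.

0.3330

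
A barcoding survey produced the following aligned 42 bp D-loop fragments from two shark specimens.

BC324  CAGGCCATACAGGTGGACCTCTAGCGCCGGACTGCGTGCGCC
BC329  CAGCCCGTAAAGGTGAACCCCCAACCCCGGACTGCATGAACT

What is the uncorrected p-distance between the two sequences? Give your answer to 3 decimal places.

0.286

Differing sites — 4:G/C; 7:A/G; 10:C/A; 16:G/A; 20:T/C; 22:T/C; 24:G/A; 26:G/C; 36:G/A; 39:C/A; 40:G/A; 42:C/T.
There are 12 differences over 42 sites, so p = 12/42 = 0.286.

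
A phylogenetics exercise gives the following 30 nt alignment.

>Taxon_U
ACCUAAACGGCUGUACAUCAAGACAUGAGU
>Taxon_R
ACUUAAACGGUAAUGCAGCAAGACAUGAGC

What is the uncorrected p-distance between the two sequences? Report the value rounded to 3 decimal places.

0.233

Mismatches occur at site 3 (C→U), site 11 (C→U), site 12 (U→A), site 13 (G→A), site 15 (A→G), site 18 (U→G), site 30 (U→C).
There are 7 differences over 30 sites, so p = 7/30 = 0.233.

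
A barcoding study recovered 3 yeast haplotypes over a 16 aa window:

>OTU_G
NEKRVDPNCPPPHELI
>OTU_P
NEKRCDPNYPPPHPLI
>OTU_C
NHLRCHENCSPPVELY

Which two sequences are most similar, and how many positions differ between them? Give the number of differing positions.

Pairwise Hamming distances:
  OTU_G vs OTU_P: 3
  OTU_G vs OTU_C: 8
  OTU_P vs OTU_C: 9
The smallest is 3, between OTU_G and OTU_P.

3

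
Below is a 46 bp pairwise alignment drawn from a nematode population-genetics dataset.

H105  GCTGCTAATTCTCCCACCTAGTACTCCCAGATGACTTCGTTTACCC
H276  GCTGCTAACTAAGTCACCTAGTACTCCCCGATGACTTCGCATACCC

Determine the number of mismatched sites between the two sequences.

The sequences differ at positions 9 (T/C), 11 (C/A), 12 (T/A), 13 (C/G), 14 (C/T), 29 (A/C), 40 (T/C), 41 (T/A).
That gives 8 mismatches out of 46 aligned sites, so the Hamming distance is 8.

8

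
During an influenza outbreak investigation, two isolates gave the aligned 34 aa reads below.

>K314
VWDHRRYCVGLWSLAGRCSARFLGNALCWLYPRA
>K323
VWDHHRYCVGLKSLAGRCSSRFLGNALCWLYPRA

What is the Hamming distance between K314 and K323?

The sequences differ at positions 5 (R/H), 12 (W/K), 20 (A/S).
That gives 3 mismatches out of 34 aligned sites, so the Hamming distance is 3.

3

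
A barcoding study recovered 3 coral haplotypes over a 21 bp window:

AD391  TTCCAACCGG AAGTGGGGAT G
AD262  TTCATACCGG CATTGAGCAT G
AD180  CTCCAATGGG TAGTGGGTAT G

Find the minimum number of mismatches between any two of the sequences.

Pairwise Hamming distances:
  AD391 vs AD262: 6
  AD391 vs AD180: 5
  AD262 vs AD180: 9
The smallest is 5, between AD391 and AD180.

5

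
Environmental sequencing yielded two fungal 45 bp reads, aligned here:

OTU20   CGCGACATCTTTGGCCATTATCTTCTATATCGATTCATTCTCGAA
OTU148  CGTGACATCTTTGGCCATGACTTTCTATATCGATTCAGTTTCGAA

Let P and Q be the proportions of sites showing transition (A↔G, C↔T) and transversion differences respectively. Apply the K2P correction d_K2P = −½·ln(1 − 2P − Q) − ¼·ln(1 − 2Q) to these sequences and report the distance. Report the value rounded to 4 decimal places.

Differing sites — 3:C/T (Ti); 19:T/G (Tv); 21:T/C (Ti); 22:C/T (Ti); 38:T/G (Tv); 40:C/T (Ti).
Of the 6 differences, 4 transitions and 2 transversions over 45 sites: P = 4/45 = 0.088889, Q = 2/45 = 0.044444.
d = −0.5·ln(0.777778) − 0.25·ln(0.911112) = −0.5·(-0.251314) − 0.25·(-0.093089) = 0.1489.

0.1489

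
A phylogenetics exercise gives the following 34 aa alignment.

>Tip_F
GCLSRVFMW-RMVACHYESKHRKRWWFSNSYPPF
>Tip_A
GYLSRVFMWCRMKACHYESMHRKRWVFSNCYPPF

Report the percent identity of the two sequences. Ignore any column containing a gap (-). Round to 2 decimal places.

84.85%

Excluding the 1 gap column leaves 33 comparable sites.
Differing sites — 2:C/Y; 13:V/K; 20:K/M; 26:W/V; 30:S/C.
28 of the 33 comparable sites match, so the percent identity is 28/33 × 100 = 84.85%.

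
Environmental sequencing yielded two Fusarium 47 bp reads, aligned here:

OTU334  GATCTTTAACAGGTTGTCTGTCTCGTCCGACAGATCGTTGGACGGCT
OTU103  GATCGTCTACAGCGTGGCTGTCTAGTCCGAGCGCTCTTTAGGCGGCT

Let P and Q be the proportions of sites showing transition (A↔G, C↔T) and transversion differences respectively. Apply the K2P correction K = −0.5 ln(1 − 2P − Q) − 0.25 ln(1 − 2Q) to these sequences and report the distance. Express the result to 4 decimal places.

The sequences differ at positions 5 (T/G, transversion), 7 (T/C, transition), 8 (A/T, transversion), 13 (G/C, transversion), 14 (T/G, transversion), 17 (T/G, transversion), 24 (C/A, transversion), 31 (C/G, transversion), 32 (A/C, transversion), 34 (A/C, transversion), 37 (G/T, transversion), 40 (G/A, transition), 42 (A/G, transition).
Of the 13 differences, 3 transitions and 10 transversions over 47 sites: P = 3/47 = 0.063830, Q = 10/47 = 0.212766.
d = −0.5·ln(0.659574) − 0.25·ln(0.574468) = −0.5·(-0.416161) − 0.25·(-0.554311) = 0.3467.

0.3467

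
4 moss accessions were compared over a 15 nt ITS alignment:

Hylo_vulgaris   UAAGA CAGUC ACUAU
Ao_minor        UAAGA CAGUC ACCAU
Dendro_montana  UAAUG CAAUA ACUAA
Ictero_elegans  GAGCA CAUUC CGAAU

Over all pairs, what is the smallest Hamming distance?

Pairwise Hamming distances:
  Hylo_vulgaris vs Ao_minor: 1
  Hylo_vulgaris vs Dendro_montana: 5
  Hylo_vulgaris vs Ictero_elegans: 7
  Ao_minor vs Dendro_montana: 6
  Ao_minor vs Ictero_elegans: 7
  Dendro_montana vs Ictero_elegans: 10
The smallest is 1, between Hylo_vulgaris and Ao_minor.

1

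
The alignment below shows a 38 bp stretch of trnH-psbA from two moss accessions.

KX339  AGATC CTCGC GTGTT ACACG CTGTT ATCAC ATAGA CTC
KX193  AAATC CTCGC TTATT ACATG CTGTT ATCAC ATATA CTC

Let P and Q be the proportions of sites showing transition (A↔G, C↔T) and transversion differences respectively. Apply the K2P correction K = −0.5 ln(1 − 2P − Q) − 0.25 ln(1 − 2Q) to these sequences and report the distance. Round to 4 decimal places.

0.1460

Differing sites — 2:G/A (Ti); 11:G/T (Tv); 13:G/A (Ti); 19:C/T (Ti); 34:G/T (Tv).
Of the 5 differences, 3 transitions and 2 transversions over 38 sites: P = 3/38 = 0.078947, Q = 2/38 = 0.052632.
d = −0.5·ln(0.789474) − 0.25·ln(0.894736) = −0.5·(-0.236388) − 0.25·(-0.111227) = 0.1460.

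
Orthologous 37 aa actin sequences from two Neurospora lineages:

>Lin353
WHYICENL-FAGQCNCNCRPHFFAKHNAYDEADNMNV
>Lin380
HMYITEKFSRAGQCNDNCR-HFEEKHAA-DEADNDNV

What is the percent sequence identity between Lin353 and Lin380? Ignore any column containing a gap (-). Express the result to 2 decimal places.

Excluding the 3 gap columns leaves 34 comparable sites.
Mismatches occur at site 1 (W→H), site 2 (H→M), site 5 (C→T), site 7 (N→K), site 8 (L→F), site 10 (F→R), site 16 (C→D), site 23 (F→E), site 24 (A→E), site 27 (N→A), site 35 (M→D).
23 of the 34 comparable sites match, so the percent identity is 23/34 × 100 = 67.65%.

67.65%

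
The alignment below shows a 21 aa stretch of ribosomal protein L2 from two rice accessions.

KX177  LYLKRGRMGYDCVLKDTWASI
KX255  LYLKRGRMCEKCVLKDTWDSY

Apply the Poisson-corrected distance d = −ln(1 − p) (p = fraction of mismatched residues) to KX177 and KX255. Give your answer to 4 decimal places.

The sequences differ at positions 9 (G/C), 10 (Y/E), 11 (D/K), 19 (A/D), 21 (I/Y).
p = 5/21 = 0.238095.
d = −ln(1 − 0.238095) = −ln(0.761905) = 0.2719.

0.2719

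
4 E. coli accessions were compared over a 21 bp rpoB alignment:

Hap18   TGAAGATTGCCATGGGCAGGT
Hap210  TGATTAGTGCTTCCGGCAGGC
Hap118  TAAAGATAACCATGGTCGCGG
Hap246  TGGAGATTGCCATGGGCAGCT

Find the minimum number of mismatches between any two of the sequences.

Pairwise Hamming distances:
  Hap18 vs Hap210: 8
  Hap18 vs Hap118: 7
  Hap18 vs Hap246: 2
  Hap210 vs Hap118: 14
  Hap210 vs Hap246: 10
  Hap118 vs Hap246: 9
The smallest is 2, between Hap18 and Hap246.

2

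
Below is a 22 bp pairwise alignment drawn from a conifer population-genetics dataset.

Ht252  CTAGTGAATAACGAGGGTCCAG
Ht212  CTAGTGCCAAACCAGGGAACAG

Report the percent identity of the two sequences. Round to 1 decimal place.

72.7%

Mismatches occur at site 7 (A→C), site 8 (A→C), site 9 (T→A), site 13 (G→C), site 18 (T→A), site 19 (C→A).
16 of the 22 sites match, so the percent identity is 16/22 × 100 = 72.7%.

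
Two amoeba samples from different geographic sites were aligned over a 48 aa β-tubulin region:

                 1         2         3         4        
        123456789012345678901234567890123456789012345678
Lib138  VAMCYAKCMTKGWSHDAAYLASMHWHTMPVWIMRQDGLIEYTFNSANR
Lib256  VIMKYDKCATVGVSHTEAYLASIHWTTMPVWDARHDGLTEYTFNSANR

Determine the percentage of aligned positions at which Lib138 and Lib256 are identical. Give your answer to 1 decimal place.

70.8%

Differing sites — 2:A/I; 4:C/K; 6:A/D; 9:M/A; 11:K/V; 13:W/V; 16:D/T; 17:A/E; 23:M/I; 26:H/T; 32:I/D; 33:M/A; 35:Q/H; 39:I/T.
34 of the 48 sites match, so the percent identity is 34/48 × 100 = 70.8%.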